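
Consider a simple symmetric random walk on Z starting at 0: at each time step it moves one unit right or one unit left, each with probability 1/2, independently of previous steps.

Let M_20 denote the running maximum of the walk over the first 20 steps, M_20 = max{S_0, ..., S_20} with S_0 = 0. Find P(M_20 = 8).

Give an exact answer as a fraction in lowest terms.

Answer: 4845/131072

Derivation:
Let M_20 = max(S_0,...,S_20). Use the reflection principle: for j ≥ 1, #{paths with M_20 ≥ j} = #{S_20 ≥ j} + #{S_20 ≥ j+1}.
By reflection, #{M_20 ≥ 8} = #{S_20 ≥ 8} + #{S_20 ≥ 9} = 60460 + 21700 = 82160.
#{M_20 ≥ 9} = #{S_20 ≥ 9} + #{S_20 ≥ 10} = 21700 + 21700 = 43400.
#{M_20 = 8} = 82160 - 43400 = 38760.
P(M_20 = 8) = 38760/1048576 = 4845/131072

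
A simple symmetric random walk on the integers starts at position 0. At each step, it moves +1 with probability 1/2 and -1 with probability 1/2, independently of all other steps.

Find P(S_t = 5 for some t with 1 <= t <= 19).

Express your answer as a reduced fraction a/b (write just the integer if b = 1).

Count via complement. Let g(t,s) = #length-t paths at position s with S_1..S_t all ≠ 5.
g(t,s) = g(t-1,s-1) + g(t-1,s+1) for s ≠ 5; g(t,5) = 0.
t=0: g(0,0)=1
t=1: g(1,-1)=1 g(1,1)=1
t=2: g(2,-2)=1 g(2,0)=2 g(2,2)=1
t=3: g(3,-3)=1 g(3,-1)=3 g(3,1)=3 g(3,3)=1
t=4: g(4,-4)=1 g(4,-2)=4 g(4,0)=6 g(4,2)=4 g(4,4)=1
t=5: g(5,-5)=1 g(5,-3)=5 g(5,-1)=10 g(5,1)=10 g(5,3)=5
t=6: g(6,-6)=1 g(6,-4)=6 g(6,-2)=15 g(6,0)=20 g(6,2)=15 g(6,4)=5
t=7: g(7,-7)=1 g(7,-5)=7 g(7,-3)=21 g(7,-1)=35 g(7,1)=35 g(7,3)=20
t=8: g(8,-8)=1 g(8,-6)=8 g(8,-4)=28 g(8,-2)=56 g(8,0)=70 g(8,2)=55 g(8,4)=20
t=9: g(9,-9)=1 g(9,-7)=9 g(9,-5)=36 g(9,-3)=84 g(9,-1)=126 g(9,1)=125 g(9,3)=75
t=10: g(10,-10)=1 g(10,-8)=10 g(10,-6)=45 g(10,-4)=120 g(10,-2)=210 g(10,0)=251 g(10,2)=200 g(10,4)=75
t=11: g(11,-11)=1 g(11,-9)=11 g(11,-7)=55 g(11,-5)=165 g(11,-3)=330 g(11,-1)=461 g(11,1)=451 g(11,3)=275
t=12: g(12,-12)=1 g(12,-10)=12 g(12,-8)=66 g(12,-6)=220 g(12,-4)=495 g(12,-2)=791 g(12,0)=912 g(12,2)=726 g(12,4)=275
t=13: g(13,-13)=1 g(13,-11)=13 g(13,-9)=78 g(13,-7)=286 g(13,-5)=715 g(13,-3)=1286 g(13,-1)=1703 g(13,1)=1638 g(13,3)=1001
t=14: g(14,-14)=1 g(14,-12)=14 g(14,-10)=91 g(14,-8)=364 g(14,-6)=1001 g(14,-4)=2001 g(14,-2)=2989 g(14,0)=3341 g(14,2)=2639 g(14,4)=1001
t=15: g(15,-15)=1 g(15,-13)=15 g(15,-11)=105 g(15,-9)=455 g(15,-7)=1365 g(15,-5)=3002 g(15,-3)=4990 g(15,-1)=6330 g(15,1)=5980 g(15,3)=3640
t=16: g(16,-16)=1 g(16,-14)=16 g(16,-12)=120 g(16,-10)=560 g(16,-8)=1820 g(16,-6)=4367 g(16,-4)=7992 g(16,-2)=11320 g(16,0)=12310 g(16,2)=9620 g(16,4)=3640
t=17: g(17,-17)=1 g(17,-15)=17 g(17,-13)=136 g(17,-11)=680 g(17,-9)=2380 g(17,-7)=6187 g(17,-5)=12359 g(17,-3)=19312 g(17,-1)=23630 g(17,1)=21930 g(17,3)=13260
t=18: g(18,-18)=1 g(18,-16)=18 g(18,-14)=153 g(18,-12)=816 g(18,-10)=3060 g(18,-8)=8567 g(18,-6)=18546 g(18,-4)=31671 g(18,-2)=42942 g(18,0)=45560 g(18,2)=35190 g(18,4)=13260
t=19: g(19,-19)=1 g(19,-17)=19 g(19,-15)=171 g(19,-13)=969 g(19,-11)=3876 g(19,-9)=11627 g(19,-7)=27113 g(19,-5)=50217 g(19,-3)=74613 g(19,-1)=88502 g(19,1)=80750 g(19,3)=48450
Paths never hitting 5: Σ_s g(19,s) = 386308
Paths hitting 5: 2^19 - 386308 = 137980
P = 137980/524288 = 34495/131072

Answer: 34495/131072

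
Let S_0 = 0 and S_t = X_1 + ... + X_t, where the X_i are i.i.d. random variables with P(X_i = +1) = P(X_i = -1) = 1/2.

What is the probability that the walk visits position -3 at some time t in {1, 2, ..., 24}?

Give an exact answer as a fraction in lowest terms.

Answer: 2270193/4194304

Derivation:
Count via complement. Let g(t,s) = #length-t paths at position s with S_1..S_t all ≠ -3.
g(t,s) = g(t-1,s-1) + g(t-1,s+1) for s ≠ -3; g(t,-3) = 0.
t=0: g(0,0)=1
t=1: g(1,-1)=1 g(1,1)=1
t=2: g(2,-2)=1 g(2,0)=2 g(2,2)=1
t=3: g(3,-1)=3 g(3,1)=3 g(3,3)=1
t=4: g(4,-2)=3 g(4,0)=6 g(4,2)=4 g(4,4)=1
t=5: g(5,-1)=9 g(5,1)=10 g(5,3)=5 g(5,5)=1
t=6: g(6,-2)=9 g(6,0)=19 g(6,2)=15 g(6,4)=6 g(6,6)=1
t=7: g(7,-1)=28 g(7,1)=34 g(7,3)=21 g(7,5)=7 g(7,7)=1
t=8: g(8,-2)=28 g(8,0)=62 g(8,2)=55 g(8,4)=28 g(8,6)=8 g(8,8)=1
t=9: g(9,-1)=90 g(9,1)=117 g(9,3)=83 g(9,5)=36 g(9,7)=9 g(9,9)=1
t=10: g(10,-2)=90 g(10,0)=207 g(10,2)=200 g(10,4)=119 g(10,6)=45 g(10,8)=10 g(10,10)=1
t=11: g(11,-1)=297 g(11,1)=407 g(11,3)=319 g(11,5)=164 g(11,7)=55 g(11,9)=11 g(11,11)=1
t=12: g(12,-2)=297 g(12,0)=704 g(12,2)=726 g(12,4)=483 g(12,6)=219 g(12,8)=66 g(12,10)=12 g(12,12)=1
t=13: g(13,-1)=1001 g(13,1)=1430 g(13,3)=1209 g(13,5)=702 g(13,7)=285 g(13,9)=78 g(13,11)=13 g(13,13)=1
t=14: g(14,-2)=1001 g(14,0)=2431 g(14,2)=2639 g(14,4)=1911 g(14,6)=987 g(14,8)=363 g(14,10)=91 g(14,12)=14 g(14,14)=1
t=15: g(15,-1)=3432 g(15,1)=5070 g(15,3)=4550 g(15,5)=2898 g(15,7)=1350 g(15,9)=454 g(15,11)=105 g(15,13)=15 g(15,15)=1
t=16: g(16,-2)=3432 g(16,0)=8502 g(16,2)=9620 g(16,4)=7448 g(16,6)=4248 g(16,8)=1804 g(16,10)=559 g(16,12)=120 g(16,14)=16 g(16,16)=1
t=17: g(17,-1)=11934 g(17,1)=18122 g(17,3)=17068 g(17,5)=11696 g(17,7)=6052 g(17,9)=2363 g(17,11)=679 g(17,13)=136 g(17,15)=17 g(17,17)=1
t=18: g(18,-2)=11934 g(18,0)=30056 g(18,2)=35190 g(18,4)=28764 g(18,6)=17748 g(18,8)=8415 g(18,10)=3042 g(18,12)=815 g(18,14)=153 g(18,16)=18 g(18,18)=1
t=19: g(19,-1)=41990 g(19,1)=65246 g(19,3)=63954 g(19,5)=46512 g(19,7)=26163 g(19,9)=11457 g(19,11)=3857 g(19,13)=968 g(19,15)=171 g(19,17)=19 g(19,19)=1
t=20: g(20,-2)=41990 g(20,0)=107236 g(20,2)=129200 g(20,4)=110466 g(20,6)=72675 g(20,8)=37620 g(20,10)=15314 g(20,12)=4825 g(20,14)=1139 g(20,16)=190 g(20,18)=20 g(20,20)=1
t=21: g(21,-1)=149226 g(21,1)=236436 g(21,3)=239666 g(21,5)=183141 g(21,7)=110295 g(21,9)=52934 g(21,11)=20139 g(21,13)=5964 g(21,15)=1329 g(21,17)=210 g(21,19)=21 g(21,21)=1
t=22: g(22,-2)=149226 g(22,0)=385662 g(22,2)=476102 g(22,4)=422807 g(22,6)=293436 g(22,8)=163229 g(22,10)=73073 g(22,12)=26103 g(22,14)=7293 g(22,16)=1539 g(22,18)=231 g(22,20)=22 g(22,22)=1
t=23: g(23,-1)=534888 g(23,1)=861764 g(23,3)=898909 g(23,5)=716243 g(23,7)=456665 g(23,9)=236302 g(23,11)=99176 g(23,13)=33396 g(23,15)=8832 g(23,17)=1770 g(23,19)=253 g(23,21)=23 g(23,23)=1
t=24: g(24,-2)=534888 g(24,0)=1396652 g(24,2)=1760673 g(24,4)=1615152 g(24,6)=1172908 g(24,8)=692967 g(24,10)=335478 g(24,12)=132572 g(24,14)=42228 g(24,16)=10602 g(24,18)=2023 g(24,20)=276 g(24,22)=24 g(24,24)=1
Paths never hitting -3: Σ_s g(24,s) = 7696444
Paths hitting -3: 2^24 - 7696444 = 9080772
P = 9080772/16777216 = 2270193/4194304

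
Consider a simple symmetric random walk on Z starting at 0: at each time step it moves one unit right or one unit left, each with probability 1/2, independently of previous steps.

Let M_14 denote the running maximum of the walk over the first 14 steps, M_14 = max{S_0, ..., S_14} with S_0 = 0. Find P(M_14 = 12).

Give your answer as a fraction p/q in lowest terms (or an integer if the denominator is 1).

Let M_14 = max(S_0,...,S_14). Use the reflection principle: for j ≥ 1, #{paths with M_14 ≥ j} = #{S_14 ≥ j} + #{S_14 ≥ j+1}.
By reflection, #{M_14 ≥ 12} = #{S_14 ≥ 12} + #{S_14 ≥ 13} = 15 + 1 = 16.
#{M_14 ≥ 13} = #{S_14 ≥ 13} + #{S_14 ≥ 14} = 1 + 1 = 2.
#{M_14 = 12} = 16 - 2 = 14.
P(M_14 = 12) = 14/16384 = 7/8192

Answer: 7/8192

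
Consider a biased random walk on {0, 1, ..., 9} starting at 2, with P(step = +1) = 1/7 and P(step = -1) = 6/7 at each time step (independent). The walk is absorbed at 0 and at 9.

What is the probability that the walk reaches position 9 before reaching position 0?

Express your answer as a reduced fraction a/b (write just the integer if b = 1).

Biased walk: p = 1/7, q = 6/7, r = q/p = 6
Gambler's ruin: P(hit 9 before 0 | start at 2) = (1 - r^a)/(1 - r^N)
r^2 = 36; r^9 = 10077696
P = (1 - 36) / (1 - 10077696) = -35 / -10077695 = 7/2015539

Answer: 7/2015539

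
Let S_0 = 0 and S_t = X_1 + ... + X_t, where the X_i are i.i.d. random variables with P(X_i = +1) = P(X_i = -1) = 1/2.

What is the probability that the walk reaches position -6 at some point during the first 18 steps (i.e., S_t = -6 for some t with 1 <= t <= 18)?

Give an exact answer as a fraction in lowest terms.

Count via complement. Let g(t,s) = #length-t paths at position s with S_1..S_t all ≠ -6.
g(t,s) = g(t-1,s-1) + g(t-1,s+1) for s ≠ -6; g(t,-6) = 0.
t=0: g(0,0)=1
t=1: g(1,-1)=1 g(1,1)=1
t=2: g(2,-2)=1 g(2,0)=2 g(2,2)=1
t=3: g(3,-3)=1 g(3,-1)=3 g(3,1)=3 g(3,3)=1
t=4: g(4,-4)=1 g(4,-2)=4 g(4,0)=6 g(4,2)=4 g(4,4)=1
t=5: g(5,-5)=1 g(5,-3)=5 g(5,-1)=10 g(5,1)=10 g(5,3)=5 g(5,5)=1
t=6: g(6,-4)=6 g(6,-2)=15 g(6,0)=20 g(6,2)=15 g(6,4)=6 g(6,6)=1
t=7: g(7,-5)=6 g(7,-3)=21 g(7,-1)=35 g(7,1)=35 g(7,3)=21 g(7,5)=7 g(7,7)=1
t=8: g(8,-4)=27 g(8,-2)=56 g(8,0)=70 g(8,2)=56 g(8,4)=28 g(8,6)=8 g(8,8)=1
t=9: g(9,-5)=27 g(9,-3)=83 g(9,-1)=126 g(9,1)=126 g(9,3)=84 g(9,5)=36 g(9,7)=9 g(9,9)=1
t=10: g(10,-4)=110 g(10,-2)=209 g(10,0)=252 g(10,2)=210 g(10,4)=120 g(10,6)=45 g(10,8)=10 g(10,10)=1
t=11: g(11,-5)=110 g(11,-3)=319 g(11,-1)=461 g(11,1)=462 g(11,3)=330 g(11,5)=165 g(11,7)=55 g(11,9)=11 g(11,11)=1
t=12: g(12,-4)=429 g(12,-2)=780 g(12,0)=923 g(12,2)=792 g(12,4)=495 g(12,6)=220 g(12,8)=66 g(12,10)=12 g(12,12)=1
t=13: g(13,-5)=429 g(13,-3)=1209 g(13,-1)=1703 g(13,1)=1715 g(13,3)=1287 g(13,5)=715 g(13,7)=286 g(13,9)=78 g(13,11)=13 g(13,13)=1
t=14: g(14,-4)=1638 g(14,-2)=2912 g(14,0)=3418 g(14,2)=3002 g(14,4)=2002 g(14,6)=1001 g(14,8)=364 g(14,10)=91 g(14,12)=14 g(14,14)=1
t=15: g(15,-5)=1638 g(15,-3)=4550 g(15,-1)=6330 g(15,1)=6420 g(15,3)=5004 g(15,5)=3003 g(15,7)=1365 g(15,9)=455 g(15,11)=105 g(15,13)=15 g(15,15)=1
t=16: g(16,-4)=6188 g(16,-2)=10880 g(16,0)=12750 g(16,2)=11424 g(16,4)=8007 g(16,6)=4368 g(16,8)=1820 g(16,10)=560 g(16,12)=120 g(16,14)=16 g(16,16)=1
t=17: g(17,-5)=6188 g(17,-3)=17068 g(17,-1)=23630 g(17,1)=24174 g(17,3)=19431 g(17,5)=12375 g(17,7)=6188 g(17,9)=2380 g(17,11)=680 g(17,13)=136 g(17,15)=17 g(17,17)=1
t=18: g(18,-4)=23256 g(18,-2)=40698 g(18,0)=47804 g(18,2)=43605 g(18,4)=31806 g(18,6)=18563 g(18,8)=8568 g(18,10)=3060 g(18,12)=816 g(18,14)=153 g(18,16)=18 g(18,18)=1
Paths never hitting -6: Σ_s g(18,s) = 218348
Paths hitting -6: 2^18 - 218348 = 43796
P = 43796/262144 = 10949/65536

Answer: 10949/65536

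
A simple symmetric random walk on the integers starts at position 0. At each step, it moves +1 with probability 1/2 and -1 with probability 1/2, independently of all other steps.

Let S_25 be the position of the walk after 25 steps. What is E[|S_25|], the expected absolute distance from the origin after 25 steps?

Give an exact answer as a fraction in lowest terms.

S_25 takes values m ≡ 1 (mod 2) with |m| ≤ 25; P(S_25=m) = C(25,(25+m)/2)/2^25.
Total paths: 2^25 = 33554432
Distribution: P(S=-25)=1/33554432, P(S=-23)=25/33554432, P(S=-21)=300/33554432, P(S=-19)=2300/33554432, P(S=-17)=12650/33554432, P(S=-15)=53130/33554432, P(S=-13)=177100/33554432, P(S=-11)=480700/33554432, P(S=-9)=1081575/33554432, P(S=-7)=2042975/33554432, P(S=-5)=3268760/33554432, P(S=-3)=4457400/33554432, P(S=-1)=5200300/33554432, P(S=1)=5200300/33554432, P(S=3)=4457400/33554432, P(S=5)=3268760/33554432, P(S=7)=2042975/33554432, P(S=9)=1081575/33554432, P(S=11)=480700/33554432, P(S=13)=177100/33554432, P(S=15)=53130/33554432, P(S=17)=12650/33554432, P(S=19)=2300/33554432, P(S=21)=300/33554432, P(S=23)=25/33554432, P(S=25)=1/33554432
E[|S_25|] = Σ_m |m|·P(S_25=m) = 135207800/33554432 = 16900975/4194304

Answer: 16900975/4194304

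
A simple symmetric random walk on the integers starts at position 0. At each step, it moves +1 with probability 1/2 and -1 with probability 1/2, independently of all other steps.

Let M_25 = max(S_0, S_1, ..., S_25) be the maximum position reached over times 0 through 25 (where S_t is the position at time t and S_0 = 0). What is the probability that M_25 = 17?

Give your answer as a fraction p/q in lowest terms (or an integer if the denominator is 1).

Let M_25 = max(S_0,...,S_25). Use the reflection principle: for j ≥ 1, #{paths with M_25 ≥ j} = #{S_25 ≥ j} + #{S_25 ≥ j+1}.
By reflection, #{M_25 ≥ 17} = #{S_25 ≥ 17} + #{S_25 ≥ 18} = 15276 + 2626 = 17902.
#{M_25 ≥ 18} = #{S_25 ≥ 18} + #{S_25 ≥ 19} = 2626 + 2626 = 5252.
#{M_25 = 17} = 17902 - 5252 = 12650.
P(M_25 = 17) = 12650/33554432 = 6325/16777216

Answer: 6325/16777216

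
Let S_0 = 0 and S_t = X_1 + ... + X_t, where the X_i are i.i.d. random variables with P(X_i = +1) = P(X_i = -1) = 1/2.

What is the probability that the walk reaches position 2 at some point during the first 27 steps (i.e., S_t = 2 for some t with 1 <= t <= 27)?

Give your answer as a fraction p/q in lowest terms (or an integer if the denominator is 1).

Count via complement. Let g(t,s) = #length-t paths at position s with S_1..S_t all ≠ 2.
g(t,s) = g(t-1,s-1) + g(t-1,s+1) for s ≠ 2; g(t,2) = 0.
t=0: g(0,0)=1
t=1: g(1,-1)=1 g(1,1)=1
t=2: g(2,-2)=1 g(2,0)=2
t=3: g(3,-3)=1 g(3,-1)=3 g(3,1)=2
t=4: g(4,-4)=1 g(4,-2)=4 g(4,0)=5
t=5: g(5,-5)=1 g(5,-3)=5 g(5,-1)=9 g(5,1)=5
t=6: g(6,-6)=1 g(6,-4)=6 g(6,-2)=14 g(6,0)=14
t=7: g(7,-7)=1 g(7,-5)=7 g(7,-3)=20 g(7,-1)=28 g(7,1)=14
t=8: g(8,-8)=1 g(8,-6)=8 g(8,-4)=27 g(8,-2)=48 g(8,0)=42
t=9: g(9,-9)=1 g(9,-7)=9 g(9,-5)=35 g(9,-3)=75 g(9,-1)=90 g(9,1)=42
t=10: g(10,-10)=1 g(10,-8)=10 g(10,-6)=44 g(10,-4)=110 g(10,-2)=165 g(10,0)=132
t=11: g(11,-11)=1 g(11,-9)=11 g(11,-7)=54 g(11,-5)=154 g(11,-3)=275 g(11,-1)=297 g(11,1)=132
t=12: g(12,-12)=1 g(12,-10)=12 g(12,-8)=65 g(12,-6)=208 g(12,-4)=429 g(12,-2)=572 g(12,0)=429
t=13: g(13,-13)=1 g(13,-11)=13 g(13,-9)=77 g(13,-7)=273 g(13,-5)=637 g(13,-3)=1001 g(13,-1)=1001 g(13,1)=429
t=14: g(14,-14)=1 g(14,-12)=14 g(14,-10)=90 g(14,-8)=350 g(14,-6)=910 g(14,-4)=1638 g(14,-2)=2002 g(14,0)=1430
t=15: g(15,-15)=1 g(15,-13)=15 g(15,-11)=104 g(15,-9)=440 g(15,-7)=1260 g(15,-5)=2548 g(15,-3)=3640 g(15,-1)=3432 g(15,1)=1430
t=16: g(16,-16)=1 g(16,-14)=16 g(16,-12)=119 g(16,-10)=544 g(16,-8)=1700 g(16,-6)=3808 g(16,-4)=6188 g(16,-2)=7072 g(16,0)=4862
t=17: g(17,-17)=1 g(17,-15)=17 g(17,-13)=135 g(17,-11)=663 g(17,-9)=2244 g(17,-7)=5508 g(17,-5)=9996 g(17,-3)=13260 g(17,-1)=11934 g(17,1)=4862
t=18: g(18,-18)=1 g(18,-16)=18 g(18,-14)=152 g(18,-12)=798 g(18,-10)=2907 g(18,-8)=7752 g(18,-6)=15504 g(18,-4)=23256 g(18,-2)=25194 g(18,0)=16796
t=19: g(19,-19)=1 g(19,-17)=19 g(19,-15)=170 g(19,-13)=950 g(19,-11)=3705 g(19,-9)=10659 g(19,-7)=23256 g(19,-5)=38760 g(19,-3)=48450 g(19,-1)=41990 g(19,1)=16796
t=20: g(20,-20)=1 g(20,-18)=20 g(20,-16)=189 g(20,-14)=1120 g(20,-12)=4655 g(20,-10)=14364 g(20,-8)=33915 g(20,-6)=62016 g(20,-4)=87210 g(20,-2)=90440 g(20,0)=58786
t=21: g(21,-21)=1 g(21,-19)=21 g(21,-17)=209 g(21,-15)=1309 g(21,-13)=5775 g(21,-11)=19019 g(21,-9)=48279 g(21,-7)=95931 g(21,-5)=149226 g(21,-3)=177650 g(21,-1)=149226 g(21,1)=58786
t=22: g(22,-22)=1 g(22,-20)=22 g(22,-18)=230 g(22,-16)=1518 g(22,-14)=7084 g(22,-12)=24794 g(22,-10)=67298 g(22,-8)=144210 g(22,-6)=245157 g(22,-4)=326876 g(22,-2)=326876 g(22,0)=208012
t=23: g(23,-23)=1 g(23,-21)=23 g(23,-19)=252 g(23,-17)=1748 g(23,-15)=8602 g(23,-13)=31878 g(23,-11)=92092 g(23,-9)=211508 g(23,-7)=389367 g(23,-5)=572033 g(23,-3)=653752 g(23,-1)=534888 g(23,1)=208012
t=24: g(24,-24)=1 g(24,-22)=24 g(24,-20)=275 g(24,-18)=2000 g(24,-16)=10350 g(24,-14)=40480 g(24,-12)=123970 g(24,-10)=303600 g(24,-8)=600875 g(24,-6)=961400 g(24,-4)=1225785 g(24,-2)=1188640 g(24,0)=742900
t=25: g(25,-25)=1 g(25,-23)=25 g(25,-21)=299 g(25,-19)=2275 g(25,-17)=12350 g(25,-15)=50830 g(25,-13)=164450 g(25,-11)=427570 g(25,-9)=904475 g(25,-7)=1562275 g(25,-5)=2187185 g(25,-3)=2414425 g(25,-1)=1931540 g(25,1)=742900
t=26: g(26,-26)=1 g(26,-24)=26 g(26,-22)=324 g(26,-20)=2574 g(26,-18)=14625 g(26,-16)=63180 g(26,-14)=215280 g(26,-12)=592020 g(26,-10)=1332045 g(26,-8)=2466750 g(26,-6)=3749460 g(26,-4)=4601610 g(26,-2)=4345965 g(26,0)=2674440
t=27: g(27,-27)=1 g(27,-25)=27 g(27,-23)=350 g(27,-21)=2898 g(27,-19)=17199 g(27,-17)=77805 g(27,-15)=278460 g(27,-13)=807300 g(27,-11)=1924065 g(27,-9)=3798795 g(27,-7)=6216210 g(27,-5)=8351070 g(27,-3)=8947575 g(27,-1)=7020405 g(27,1)=2674440
Paths never hitting 2: Σ_s g(27,s) = 40116600
Paths hitting 2: 2^27 - 40116600 = 94101128
P = 94101128/134217728 = 11762641/16777216

Answer: 11762641/16777216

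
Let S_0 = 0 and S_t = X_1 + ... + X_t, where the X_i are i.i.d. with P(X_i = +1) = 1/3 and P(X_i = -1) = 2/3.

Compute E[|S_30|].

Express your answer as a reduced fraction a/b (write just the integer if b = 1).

Answer: 8572735215010/847288609443

Derivation:
S_30 takes values m ≡ 0 (mod 2) with |m| ≤ 30; P(S_30=m) = C(30,(30+m)/2) · (1/3)^((30+m)/2) · (2/3)^((30-m)/2).
Distribution: P(S=-30)=1073741824/205891132094649, P(S=-28)=5368709120/68630377364883, P(S=-26)=38923141120/68630377364883, P(S=-24)=544923975680/205891132094649, P(S=-22)=68115496960/7625597484987, P(S=-20)=177100292096/7625597484987, P(S=-18)=1106876825600/22876792454961, P(S=-16)=632501043200/7625597484987, P(S=-14)=909220249600/7625597484987, P(S=-12)=10001422745600/68630377364883, P(S=-10)=3500497960960/22876792454961, P(S=-8)=3182270873600/22876792454961, P(S=-6)=7557893324800/68630377364883, P(S=-4)=581376409600/7625597484987, P(S=-2)=352978534400/7625597484987, P(S=0)=564765655040/22876792454961, P(S=2)=88244633600/7625597484987, P(S=4)=36336025600/7625597484987, P(S=6)=118092083200/68630377364883, P(S=8)=12430745600/22876792454961, P(S=10)=3418455040/22876792454961, P(S=12)=2441753600/68630377364883, P(S=14)=55494400/7625597484987, P(S=16)=9651200/7625597484987, P(S=18)=4222400/22876792454961, P(S=20)=168896/7625597484987, P(S=22)=16240/7625597484987, P(S=24)=32480/205891132094649, P(S=26)=580/68630377364883, P(S=28)=20/68630377364883, P(S=30)=1/205891132094649
E[|S_30|] = Σ_m |m|·P(S_30=m) = 8572735215010/847288609443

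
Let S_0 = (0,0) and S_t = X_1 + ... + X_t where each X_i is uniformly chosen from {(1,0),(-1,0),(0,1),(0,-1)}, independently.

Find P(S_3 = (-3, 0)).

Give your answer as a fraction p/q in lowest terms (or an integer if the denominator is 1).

Let h be the number of horizontal steps (so 3-h are vertical). To end at (-3,0) need (h-3)/2 right-steps and ((3-h)+0)/2 up-steps.
Sum over h with 3 ≤ h ≤ 3, h ≡ 1 (mod 2), 3-h ≡ 0 (mod 2):
h=3: C(3,3)·C(3,0)·C(0,0) = 1·1·1 = 1
Total favorable: 1
Total paths: 4^3 = 64
P = 1/64 = 1/64

Answer: 1/64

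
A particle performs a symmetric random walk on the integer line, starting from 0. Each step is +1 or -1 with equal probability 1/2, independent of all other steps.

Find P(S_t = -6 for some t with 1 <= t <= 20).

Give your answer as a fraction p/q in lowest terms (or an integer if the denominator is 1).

Answer: 24805/131072

Derivation:
Count via complement. Let g(t,s) = #length-t paths at position s with S_1..S_t all ≠ -6.
g(t,s) = g(t-1,s-1) + g(t-1,s+1) for s ≠ -6; g(t,-6) = 0.
t=0: g(0,0)=1
t=1: g(1,-1)=1 g(1,1)=1
t=2: g(2,-2)=1 g(2,0)=2 g(2,2)=1
t=3: g(3,-3)=1 g(3,-1)=3 g(3,1)=3 g(3,3)=1
t=4: g(4,-4)=1 g(4,-2)=4 g(4,0)=6 g(4,2)=4 g(4,4)=1
t=5: g(5,-5)=1 g(5,-3)=5 g(5,-1)=10 g(5,1)=10 g(5,3)=5 g(5,5)=1
t=6: g(6,-4)=6 g(6,-2)=15 g(6,0)=20 g(6,2)=15 g(6,4)=6 g(6,6)=1
t=7: g(7,-5)=6 g(7,-3)=21 g(7,-1)=35 g(7,1)=35 g(7,3)=21 g(7,5)=7 g(7,7)=1
t=8: g(8,-4)=27 g(8,-2)=56 g(8,0)=70 g(8,2)=56 g(8,4)=28 g(8,6)=8 g(8,8)=1
t=9: g(9,-5)=27 g(9,-3)=83 g(9,-1)=126 g(9,1)=126 g(9,3)=84 g(9,5)=36 g(9,7)=9 g(9,9)=1
t=10: g(10,-4)=110 g(10,-2)=209 g(10,0)=252 g(10,2)=210 g(10,4)=120 g(10,6)=45 g(10,8)=10 g(10,10)=1
t=11: g(11,-5)=110 g(11,-3)=319 g(11,-1)=461 g(11,1)=462 g(11,3)=330 g(11,5)=165 g(11,7)=55 g(11,9)=11 g(11,11)=1
t=12: g(12,-4)=429 g(12,-2)=780 g(12,0)=923 g(12,2)=792 g(12,4)=495 g(12,6)=220 g(12,8)=66 g(12,10)=12 g(12,12)=1
t=13: g(13,-5)=429 g(13,-3)=1209 g(13,-1)=1703 g(13,1)=1715 g(13,3)=1287 g(13,5)=715 g(13,7)=286 g(13,9)=78 g(13,11)=13 g(13,13)=1
t=14: g(14,-4)=1638 g(14,-2)=2912 g(14,0)=3418 g(14,2)=3002 g(14,4)=2002 g(14,6)=1001 g(14,8)=364 g(14,10)=91 g(14,12)=14 g(14,14)=1
t=15: g(15,-5)=1638 g(15,-3)=4550 g(15,-1)=6330 g(15,1)=6420 g(15,3)=5004 g(15,5)=3003 g(15,7)=1365 g(15,9)=455 g(15,11)=105 g(15,13)=15 g(15,15)=1
t=16: g(16,-4)=6188 g(16,-2)=10880 g(16,0)=12750 g(16,2)=11424 g(16,4)=8007 g(16,6)=4368 g(16,8)=1820 g(16,10)=560 g(16,12)=120 g(16,14)=16 g(16,16)=1
t=17: g(17,-5)=6188 g(17,-3)=17068 g(17,-1)=23630 g(17,1)=24174 g(17,3)=19431 g(17,5)=12375 g(17,7)=6188 g(17,9)=2380 g(17,11)=680 g(17,13)=136 g(17,15)=17 g(17,17)=1
t=18: g(18,-4)=23256 g(18,-2)=40698 g(18,0)=47804 g(18,2)=43605 g(18,4)=31806 g(18,6)=18563 g(18,8)=8568 g(18,10)=3060 g(18,12)=816 g(18,14)=153 g(18,16)=18 g(18,18)=1
t=19: g(19,-5)=23256 g(19,-3)=63954 g(19,-1)=88502 g(19,1)=91409 g(19,3)=75411 g(19,5)=50369 g(19,7)=27131 g(19,9)=11628 g(19,11)=3876 g(19,13)=969 g(19,15)=171 g(19,17)=19 g(19,19)=1
t=20: g(20,-4)=87210 g(20,-2)=152456 g(20,0)=179911 g(20,2)=166820 g(20,4)=125780 g(20,6)=77500 g(20,8)=38759 g(20,10)=15504 g(20,12)=4845 g(20,14)=1140 g(20,16)=190 g(20,18)=20 g(20,20)=1
Paths never hitting -6: Σ_s g(20,s) = 850136
Paths hitting -6: 2^20 - 850136 = 198440
P = 198440/1048576 = 24805/131072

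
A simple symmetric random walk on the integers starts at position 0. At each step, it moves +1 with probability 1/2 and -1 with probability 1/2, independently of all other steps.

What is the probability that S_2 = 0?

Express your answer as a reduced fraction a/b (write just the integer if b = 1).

Answer: 1/2

Derivation:
To return to 0 after 2 steps: need exactly 1 step of +1 and 1 of -1.
Favorable paths: C(2,1) = 2
Total paths: 2^2 = 4
P = 2/4 = 1/2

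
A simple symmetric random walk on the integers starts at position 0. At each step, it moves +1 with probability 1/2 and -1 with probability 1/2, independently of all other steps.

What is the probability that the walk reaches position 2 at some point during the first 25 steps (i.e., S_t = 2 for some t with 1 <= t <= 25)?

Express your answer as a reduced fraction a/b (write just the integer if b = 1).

Answer: 2894229/4194304

Derivation:
Count via complement. Let g(t,s) = #length-t paths at position s with S_1..S_t all ≠ 2.
g(t,s) = g(t-1,s-1) + g(t-1,s+1) for s ≠ 2; g(t,2) = 0.
t=0: g(0,0)=1
t=1: g(1,-1)=1 g(1,1)=1
t=2: g(2,-2)=1 g(2,0)=2
t=3: g(3,-3)=1 g(3,-1)=3 g(3,1)=2
t=4: g(4,-4)=1 g(4,-2)=4 g(4,0)=5
t=5: g(5,-5)=1 g(5,-3)=5 g(5,-1)=9 g(5,1)=5
t=6: g(6,-6)=1 g(6,-4)=6 g(6,-2)=14 g(6,0)=14
t=7: g(7,-7)=1 g(7,-5)=7 g(7,-3)=20 g(7,-1)=28 g(7,1)=14
t=8: g(8,-8)=1 g(8,-6)=8 g(8,-4)=27 g(8,-2)=48 g(8,0)=42
t=9: g(9,-9)=1 g(9,-7)=9 g(9,-5)=35 g(9,-3)=75 g(9,-1)=90 g(9,1)=42
t=10: g(10,-10)=1 g(10,-8)=10 g(10,-6)=44 g(10,-4)=110 g(10,-2)=165 g(10,0)=132
t=11: g(11,-11)=1 g(11,-9)=11 g(11,-7)=54 g(11,-5)=154 g(11,-3)=275 g(11,-1)=297 g(11,1)=132
t=12: g(12,-12)=1 g(12,-10)=12 g(12,-8)=65 g(12,-6)=208 g(12,-4)=429 g(12,-2)=572 g(12,0)=429
t=13: g(13,-13)=1 g(13,-11)=13 g(13,-9)=77 g(13,-7)=273 g(13,-5)=637 g(13,-3)=1001 g(13,-1)=1001 g(13,1)=429
t=14: g(14,-14)=1 g(14,-12)=14 g(14,-10)=90 g(14,-8)=350 g(14,-6)=910 g(14,-4)=1638 g(14,-2)=2002 g(14,0)=1430
t=15: g(15,-15)=1 g(15,-13)=15 g(15,-11)=104 g(15,-9)=440 g(15,-7)=1260 g(15,-5)=2548 g(15,-3)=3640 g(15,-1)=3432 g(15,1)=1430
t=16: g(16,-16)=1 g(16,-14)=16 g(16,-12)=119 g(16,-10)=544 g(16,-8)=1700 g(16,-6)=3808 g(16,-4)=6188 g(16,-2)=7072 g(16,0)=4862
t=17: g(17,-17)=1 g(17,-15)=17 g(17,-13)=135 g(17,-11)=663 g(17,-9)=2244 g(17,-7)=5508 g(17,-5)=9996 g(17,-3)=13260 g(17,-1)=11934 g(17,1)=4862
t=18: g(18,-18)=1 g(18,-16)=18 g(18,-14)=152 g(18,-12)=798 g(18,-10)=2907 g(18,-8)=7752 g(18,-6)=15504 g(18,-4)=23256 g(18,-2)=25194 g(18,0)=16796
t=19: g(19,-19)=1 g(19,-17)=19 g(19,-15)=170 g(19,-13)=950 g(19,-11)=3705 g(19,-9)=10659 g(19,-7)=23256 g(19,-5)=38760 g(19,-3)=48450 g(19,-1)=41990 g(19,1)=16796
t=20: g(20,-20)=1 g(20,-18)=20 g(20,-16)=189 g(20,-14)=1120 g(20,-12)=4655 g(20,-10)=14364 g(20,-8)=33915 g(20,-6)=62016 g(20,-4)=87210 g(20,-2)=90440 g(20,0)=58786
t=21: g(21,-21)=1 g(21,-19)=21 g(21,-17)=209 g(21,-15)=1309 g(21,-13)=5775 g(21,-11)=19019 g(21,-9)=48279 g(21,-7)=95931 g(21,-5)=149226 g(21,-3)=177650 g(21,-1)=149226 g(21,1)=58786
t=22: g(22,-22)=1 g(22,-20)=22 g(22,-18)=230 g(22,-16)=1518 g(22,-14)=7084 g(22,-12)=24794 g(22,-10)=67298 g(22,-8)=144210 g(22,-6)=245157 g(22,-4)=326876 g(22,-2)=326876 g(22,0)=208012
t=23: g(23,-23)=1 g(23,-21)=23 g(23,-19)=252 g(23,-17)=1748 g(23,-15)=8602 g(23,-13)=31878 g(23,-11)=92092 g(23,-9)=211508 g(23,-7)=389367 g(23,-5)=572033 g(23,-3)=653752 g(23,-1)=534888 g(23,1)=208012
t=24: g(24,-24)=1 g(24,-22)=24 g(24,-20)=275 g(24,-18)=2000 g(24,-16)=10350 g(24,-14)=40480 g(24,-12)=123970 g(24,-10)=303600 g(24,-8)=600875 g(24,-6)=961400 g(24,-4)=1225785 g(24,-2)=1188640 g(24,0)=742900
t=25: g(25,-25)=1 g(25,-23)=25 g(25,-21)=299 g(25,-19)=2275 g(25,-17)=12350 g(25,-15)=50830 g(25,-13)=164450 g(25,-11)=427570 g(25,-9)=904475 g(25,-7)=1562275 g(25,-5)=2187185 g(25,-3)=2414425 g(25,-1)=1931540 g(25,1)=742900
Paths never hitting 2: Σ_s g(25,s) = 10400600
Paths hitting 2: 2^25 - 10400600 = 23153832
P = 23153832/33554432 = 2894229/4194304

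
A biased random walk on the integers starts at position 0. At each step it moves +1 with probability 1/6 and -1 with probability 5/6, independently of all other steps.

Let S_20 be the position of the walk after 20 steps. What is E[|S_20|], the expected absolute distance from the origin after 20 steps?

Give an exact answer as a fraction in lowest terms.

Answer: 3046910528463145/228509902503936

Derivation:
S_20 takes values m ≡ 0 (mod 2) with |m| ≤ 20; P(S_20=m) = C(20,(20+m)/2) · (1/6)^((20+m)/2) · (5/6)^((20-m)/2).
Distribution: P(S=-20)=95367431640625/3656158440062976, P(S=-18)=95367431640625/914039610015744, P(S=-16)=362396240234375/1828079220031488, P(S=-14)=72479248046875/304679870005248, P(S=-12)=246429443359375/1218719480020992, P(S=-10)=9857177734375/76169967501312, P(S=-8)=9857177734375/152339935002624, P(S=-6)=1971435546875/76169967501312, P(S=-4)=5125732421875/609359740010496, P(S=-2)=1025146484375/457019805007872, P(S=0)=451064453125/914039610015744, P(S=2)=41005859375/457019805007872, P(S=4)=8201171875/609359740010496, P(S=6)=126171875/76169967501312, P(S=8)=25234375/152339935002624, P(S=10)=1009375/76169967501312, P(S=12)=1009375/1218719480020992, P(S=14)=11875/304679870005248, P(S=16)=2375/1828079220031488, P(S=18)=25/914039610015744, P(S=20)=1/3656158440062976
E[|S_20|] = Σ_m |m|·P(S_20=m) = 3046910528463145/228509902503936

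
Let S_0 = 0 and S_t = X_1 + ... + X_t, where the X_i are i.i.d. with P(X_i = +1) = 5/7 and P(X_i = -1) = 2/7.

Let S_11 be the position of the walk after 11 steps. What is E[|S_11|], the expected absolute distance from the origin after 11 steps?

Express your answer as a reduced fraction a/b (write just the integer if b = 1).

S_11 takes values m ≡ 1 (mod 2) with |m| ≤ 11; P(S_11=m) = C(11,(11+m)/2) · (5/7)^((11+m)/2) · (2/7)^((11-m)/2).
Distribution: P(S=-11)=2048/1977326743, P(S=-9)=56320/1977326743, P(S=-7)=704000/1977326743, P(S=-5)=5280000/1977326743, P(S=-3)=26400000/1977326743, P(S=-1)=13200000/282475249, P(S=1)=33000000/282475249, P(S=3)=412500000/1977326743, P(S=5)=515625000/1977326743, P(S=7)=429687500/1977326743, P(S=9)=214843750/1977326743, P(S=11)=48828125/1977326743
E[|S_11|] = Σ_m |m|·P(S_11=m) = 198542817/40353607

Answer: 198542817/40353607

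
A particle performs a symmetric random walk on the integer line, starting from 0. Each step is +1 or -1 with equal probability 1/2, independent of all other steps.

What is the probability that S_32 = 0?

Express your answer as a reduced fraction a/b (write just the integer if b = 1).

To return to 0 after 32 steps: need exactly 16 steps of +1 and 16 of -1.
Favorable paths: C(32,16) = 601080390
Total paths: 2^32 = 4294967296
P = 601080390/4294967296 = 300540195/2147483648

Answer: 300540195/2147483648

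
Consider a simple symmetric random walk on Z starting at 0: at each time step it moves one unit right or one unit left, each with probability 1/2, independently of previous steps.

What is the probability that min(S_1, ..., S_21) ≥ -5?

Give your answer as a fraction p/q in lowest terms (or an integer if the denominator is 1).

Answer: 106267/131072

Derivation:
Let f(t,s) = #length-t paths at position s with S_1..S_t all ≥ -5.
f(t,s) = f(t-1,s-1) + f(t-1,s+1) for s ≥ -5; f(t,s) = 0 for s < -5.
t=0: f(0,0)=1
t=1: f(1,-1)=1 f(1,1)=1
t=2: f(2,-2)=1 f(2,0)=2 f(2,2)=1
t=3: f(3,-3)=1 f(3,-1)=3 f(3,1)=3 f(3,3)=1
t=4: f(4,-4)=1 f(4,-2)=4 f(4,0)=6 f(4,2)=4 f(4,4)=1
t=5: f(5,-5)=1 f(5,-3)=5 f(5,-1)=10 f(5,1)=10 f(5,3)=5 f(5,5)=1
t=6: f(6,-4)=6 f(6,-2)=15 f(6,0)=20 f(6,2)=15 f(6,4)=6 f(6,6)=1
t=7: f(7,-5)=6 f(7,-3)=21 f(7,-1)=35 f(7,1)=35 f(7,3)=21 f(7,5)=7 f(7,7)=1
t=8: f(8,-4)=27 f(8,-2)=56 f(8,0)=70 f(8,2)=56 f(8,4)=28 f(8,6)=8 f(8,8)=1
t=9: f(9,-5)=27 f(9,-3)=83 f(9,-1)=126 f(9,1)=126 f(9,3)=84 f(9,5)=36 f(9,7)=9 f(9,9)=1
t=10: f(10,-4)=110 f(10,-2)=209 f(10,0)=252 f(10,2)=210 f(10,4)=120 f(10,6)=45 f(10,8)=10 f(10,10)=1
t=11: f(11,-5)=110 f(11,-3)=319 f(11,-1)=461 f(11,1)=462 f(11,3)=330 f(11,5)=165 f(11,7)=55 f(11,9)=11 f(11,11)=1
t=12: f(12,-4)=429 f(12,-2)=780 f(12,0)=923 f(12,2)=792 f(12,4)=495 f(12,6)=220 f(12,8)=66 f(12,10)=12 f(12,12)=1
t=13: f(13,-5)=429 f(13,-3)=1209 f(13,-1)=1703 f(13,1)=1715 f(13,3)=1287 f(13,5)=715 f(13,7)=286 f(13,9)=78 f(13,11)=13 f(13,13)=1
t=14: f(14,-4)=1638 f(14,-2)=2912 f(14,0)=3418 f(14,2)=3002 f(14,4)=2002 f(14,6)=1001 f(14,8)=364 f(14,10)=91 f(14,12)=14 f(14,14)=1
t=15: f(15,-5)=1638 f(15,-3)=4550 f(15,-1)=6330 f(15,1)=6420 f(15,3)=5004 f(15,5)=3003 f(15,7)=1365 f(15,9)=455 f(15,11)=105 f(15,13)=15 f(15,15)=1
t=16: f(16,-4)=6188 f(16,-2)=10880 f(16,0)=12750 f(16,2)=11424 f(16,4)=8007 f(16,6)=4368 f(16,8)=1820 f(16,10)=560 f(16,12)=120 f(16,14)=16 f(16,16)=1
t=17: f(17,-5)=6188 f(17,-3)=17068 f(17,-1)=23630 f(17,1)=24174 f(17,3)=19431 f(17,5)=12375 f(17,7)=6188 f(17,9)=2380 f(17,11)=680 f(17,13)=136 f(17,15)=17 f(17,17)=1
t=18: f(18,-4)=23256 f(18,-2)=40698 f(18,0)=47804 f(18,2)=43605 f(18,4)=31806 f(18,6)=18563 f(18,8)=8568 f(18,10)=3060 f(18,12)=816 f(18,14)=153 f(18,16)=18 f(18,18)=1
t=19: f(19,-5)=23256 f(19,-3)=63954 f(19,-1)=88502 f(19,1)=91409 f(19,3)=75411 f(19,5)=50369 f(19,7)=27131 f(19,9)=11628 f(19,11)=3876 f(19,13)=969 f(19,15)=171 f(19,17)=19 f(19,19)=1
t=20: f(20,-4)=87210 f(20,-2)=152456 f(20,0)=179911 f(20,2)=166820 f(20,4)=125780 f(20,6)=77500 f(20,8)=38759 f(20,10)=15504 f(20,12)=4845 f(20,14)=1140 f(20,16)=190 f(20,18)=20 f(20,20)=1
t=21: f(21,-5)=87210 f(21,-3)=239666 f(21,-1)=332367 f(21,1)=346731 f(21,3)=292600 f(21,5)=203280 f(21,7)=116259 f(21,9)=54263 f(21,11)=20349 f(21,13)=5985 f(21,15)=1330 f(21,17)=210 f(21,19)=21 f(21,21)=1
Σ_s f(21,s) = 1700272
P = 1700272/2097152 = 106267/131072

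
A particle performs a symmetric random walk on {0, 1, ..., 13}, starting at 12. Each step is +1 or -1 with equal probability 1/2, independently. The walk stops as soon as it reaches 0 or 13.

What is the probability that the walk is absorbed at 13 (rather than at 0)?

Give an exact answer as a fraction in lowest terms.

Answer: 12/13

Derivation:
Symmetric walk (p = 1/2): the harmonic-function argument gives P(hit 13 before 0 | start at 12) = a/N.
P = 12/13 = 12/13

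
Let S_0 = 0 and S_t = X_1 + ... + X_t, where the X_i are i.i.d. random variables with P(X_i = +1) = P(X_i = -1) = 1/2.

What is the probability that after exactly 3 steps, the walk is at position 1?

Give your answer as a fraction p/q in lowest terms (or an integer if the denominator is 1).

To reach position 1 after 3 steps: need 2 steps of +1 and 1 of -1.
Favorable paths: C(3,2) = 3
Total paths: 2^3 = 8
P = 3/8 = 3/8

Answer: 3/8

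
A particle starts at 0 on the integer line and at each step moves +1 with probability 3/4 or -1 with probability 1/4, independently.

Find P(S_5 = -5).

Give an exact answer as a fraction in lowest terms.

Answer: 1/1024

Derivation:
To reach position -5 after 5 steps: need 0 steps of +1 and 5 steps of -1.
Number of such sequences: C(5,0) = 1
Each has probability (3/4)^0 · (1/4)^5 = 1/1024
P = 1 · 1/1024 = 1/1024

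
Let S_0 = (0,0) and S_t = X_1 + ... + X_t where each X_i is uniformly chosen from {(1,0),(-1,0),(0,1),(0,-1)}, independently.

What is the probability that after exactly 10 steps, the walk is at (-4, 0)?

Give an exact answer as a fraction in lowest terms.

Answer: 225/16384

Derivation:
Let h be the number of horizontal steps (so 10-h are vertical). To end at (-4,0) need (h-4)/2 right-steps and ((10-h)+0)/2 up-steps.
Sum over h with 4 ≤ h ≤ 10, h ≡ 0 (mod 2), 10-h ≡ 0 (mod 2):
h=4: C(10,4)·C(4,0)·C(6,3) = 210·1·20 = 4200
h=6: C(10,6)·C(6,1)·C(4,2) = 210·6·6 = 7560
h=8: C(10,8)·C(8,2)·C(2,1) = 45·28·2 = 2520
h=10: C(10,10)·C(10,3)·C(0,0) = 1·120·1 = 120
Total favorable: 14400
Total paths: 4^10 = 1048576
P = 14400/1048576 = 225/16384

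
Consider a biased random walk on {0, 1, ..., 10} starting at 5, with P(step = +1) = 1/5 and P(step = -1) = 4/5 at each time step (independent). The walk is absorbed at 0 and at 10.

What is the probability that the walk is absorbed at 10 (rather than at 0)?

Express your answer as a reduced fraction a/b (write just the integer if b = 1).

Answer: 1/1025

Derivation:
Biased walk: p = 1/5, q = 4/5, r = q/p = 4
Gambler's ruin: P(hit 10 before 0 | start at 5) = (1 - r^a)/(1 - r^N)
r^5 = 1024; r^10 = 1048576
P = (1 - 1024) / (1 - 1048576) = -1023 / -1048575 = 1/1025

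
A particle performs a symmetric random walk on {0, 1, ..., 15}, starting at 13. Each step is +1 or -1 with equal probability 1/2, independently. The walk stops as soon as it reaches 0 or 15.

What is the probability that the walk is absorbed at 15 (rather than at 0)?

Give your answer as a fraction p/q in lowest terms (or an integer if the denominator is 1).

Symmetric walk (p = 1/2): the harmonic-function argument gives P(hit 15 before 0 | start at 13) = a/N.
P = 13/15 = 13/15

Answer: 13/15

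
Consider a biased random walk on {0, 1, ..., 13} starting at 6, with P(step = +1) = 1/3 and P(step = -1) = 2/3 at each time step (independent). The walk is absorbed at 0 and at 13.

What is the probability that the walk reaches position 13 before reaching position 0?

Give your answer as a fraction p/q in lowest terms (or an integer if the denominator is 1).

Answer: 63/8191

Derivation:
Biased walk: p = 1/3, q = 2/3, r = q/p = 2
Gambler's ruin: P(hit 13 before 0 | start at 6) = (1 - r^a)/(1 - r^N)
r^6 = 64; r^13 = 8192
P = (1 - 64) / (1 - 8192) = -63 / -8191 = 63/8191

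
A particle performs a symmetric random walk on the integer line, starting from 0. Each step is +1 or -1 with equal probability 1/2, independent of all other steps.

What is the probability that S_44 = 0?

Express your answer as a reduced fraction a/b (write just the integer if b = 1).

To return to 0 after 44 steps: need exactly 22 steps of +1 and 22 of -1.
Favorable paths: C(44,22) = 2104098963720
Total paths: 2^44 = 17592186044416
P = 2104098963720/17592186044416 = 263012370465/2199023255552

Answer: 263012370465/2199023255552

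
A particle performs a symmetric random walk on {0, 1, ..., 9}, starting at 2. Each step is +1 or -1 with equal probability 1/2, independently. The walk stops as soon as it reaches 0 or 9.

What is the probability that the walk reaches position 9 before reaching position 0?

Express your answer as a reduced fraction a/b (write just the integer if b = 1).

Symmetric walk (p = 1/2): the harmonic-function argument gives P(hit 9 before 0 | start at 2) = a/N.
P = 2/9 = 2/9

Answer: 2/9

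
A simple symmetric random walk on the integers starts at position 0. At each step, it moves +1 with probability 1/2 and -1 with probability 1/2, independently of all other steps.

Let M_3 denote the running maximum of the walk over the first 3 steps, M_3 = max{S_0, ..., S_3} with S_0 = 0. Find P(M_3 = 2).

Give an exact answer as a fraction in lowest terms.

Answer: 1/8

Derivation:
Let M_3 = max(S_0,...,S_3). Use the reflection principle: for j ≥ 1, #{paths with M_3 ≥ j} = #{S_3 ≥ j} + #{S_3 ≥ j+1}.
By reflection, #{M_3 ≥ 2} = #{S_3 ≥ 2} + #{S_3 ≥ 3} = 1 + 1 = 2.
#{M_3 ≥ 3} = #{S_3 ≥ 3} + #{S_3 ≥ 4} = 1 + 0 = 1.
#{M_3 = 2} = 2 - 1 = 1.
P(M_3 = 2) = 1/8 = 1/8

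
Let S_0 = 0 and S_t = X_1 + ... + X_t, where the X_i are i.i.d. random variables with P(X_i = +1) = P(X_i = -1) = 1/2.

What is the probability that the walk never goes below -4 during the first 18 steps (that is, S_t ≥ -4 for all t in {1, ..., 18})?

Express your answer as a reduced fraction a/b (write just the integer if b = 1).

Let f(t,s) = #length-t paths at position s with S_1..S_t all ≥ -4.
f(t,s) = f(t-1,s-1) + f(t-1,s+1) for s ≥ -4; f(t,s) = 0 for s < -4.
t=0: f(0,0)=1
t=1: f(1,-1)=1 f(1,1)=1
t=2: f(2,-2)=1 f(2,0)=2 f(2,2)=1
t=3: f(3,-3)=1 f(3,-1)=3 f(3,1)=3 f(3,3)=1
t=4: f(4,-4)=1 f(4,-2)=4 f(4,0)=6 f(4,2)=4 f(4,4)=1
t=5: f(5,-3)=5 f(5,-1)=10 f(5,1)=10 f(5,3)=5 f(5,5)=1
t=6: f(6,-4)=5 f(6,-2)=15 f(6,0)=20 f(6,2)=15 f(6,4)=6 f(6,6)=1
t=7: f(7,-3)=20 f(7,-1)=35 f(7,1)=35 f(7,3)=21 f(7,5)=7 f(7,7)=1
t=8: f(8,-4)=20 f(8,-2)=55 f(8,0)=70 f(8,2)=56 f(8,4)=28 f(8,6)=8 f(8,8)=1
t=9: f(9,-3)=75 f(9,-1)=125 f(9,1)=126 f(9,3)=84 f(9,5)=36 f(9,7)=9 f(9,9)=1
t=10: f(10,-4)=75 f(10,-2)=200 f(10,0)=251 f(10,2)=210 f(10,4)=120 f(10,6)=45 f(10,8)=10 f(10,10)=1
t=11: f(11,-3)=275 f(11,-1)=451 f(11,1)=461 f(11,3)=330 f(11,5)=165 f(11,7)=55 f(11,9)=11 f(11,11)=1
t=12: f(12,-4)=275 f(12,-2)=726 f(12,0)=912 f(12,2)=791 f(12,4)=495 f(12,6)=220 f(12,8)=66 f(12,10)=12 f(12,12)=1
t=13: f(13,-3)=1001 f(13,-1)=1638 f(13,1)=1703 f(13,3)=1286 f(13,5)=715 f(13,7)=286 f(13,9)=78 f(13,11)=13 f(13,13)=1
t=14: f(14,-4)=1001 f(14,-2)=2639 f(14,0)=3341 f(14,2)=2989 f(14,4)=2001 f(14,6)=1001 f(14,8)=364 f(14,10)=91 f(14,12)=14 f(14,14)=1
t=15: f(15,-3)=3640 f(15,-1)=5980 f(15,1)=6330 f(15,3)=4990 f(15,5)=3002 f(15,7)=1365 f(15,9)=455 f(15,11)=105 f(15,13)=15 f(15,15)=1
t=16: f(16,-4)=3640 f(16,-2)=9620 f(16,0)=12310 f(16,2)=11320 f(16,4)=7992 f(16,6)=4367 f(16,8)=1820 f(16,10)=560 f(16,12)=120 f(16,14)=16 f(16,16)=1
t=17: f(17,-3)=13260 f(17,-1)=21930 f(17,1)=23630 f(17,3)=19312 f(17,5)=12359 f(17,7)=6187 f(17,9)=2380 f(17,11)=680 f(17,13)=136 f(17,15)=17 f(17,17)=1
t=18: f(18,-4)=13260 f(18,-2)=35190 f(18,0)=45560 f(18,2)=42942 f(18,4)=31671 f(18,6)=18546 f(18,8)=8567 f(18,10)=3060 f(18,12)=816 f(18,14)=153 f(18,16)=18 f(18,18)=1
Σ_s f(18,s) = 199784
P = 199784/262144 = 24973/32768

Answer: 24973/32768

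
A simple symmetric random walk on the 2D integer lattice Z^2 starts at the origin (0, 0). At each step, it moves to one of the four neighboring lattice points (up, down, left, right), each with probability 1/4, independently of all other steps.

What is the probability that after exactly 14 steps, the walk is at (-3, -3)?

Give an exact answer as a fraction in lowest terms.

Answer: 429429/33554432

Derivation:
Let h be the number of horizontal steps (so 14-h are vertical). To end at (-3,-3) need (h-3)/2 right-steps and ((14-h)-3)/2 up-steps.
Sum over h with 3 ≤ h ≤ 11, h ≡ 1 (mod 2), 14-h ≡ 1 (mod 2):
h=3: C(14,3)·C(3,0)·C(11,4) = 364·1·330 = 120120
h=5: C(14,5)·C(5,1)·C(9,3) = 2002·5·84 = 840840
h=7: C(14,7)·C(7,2)·C(7,2) = 3432·21·21 = 1513512
h=9: C(14,9)·C(9,3)·C(5,1) = 2002·84·5 = 840840
h=11: C(14,11)·C(11,4)·C(3,0) = 364·330·1 = 120120
Total favorable: 3435432
Total paths: 4^14 = 268435456
P = 3435432/268435456 = 429429/33554432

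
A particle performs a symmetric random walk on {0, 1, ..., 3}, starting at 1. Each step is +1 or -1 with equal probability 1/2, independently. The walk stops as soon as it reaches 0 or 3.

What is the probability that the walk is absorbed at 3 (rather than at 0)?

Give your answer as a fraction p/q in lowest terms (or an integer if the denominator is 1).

Answer: 1/3

Derivation:
Symmetric walk (p = 1/2): the harmonic-function argument gives P(hit 3 before 0 | start at 1) = a/N.
P = 1/3 = 1/3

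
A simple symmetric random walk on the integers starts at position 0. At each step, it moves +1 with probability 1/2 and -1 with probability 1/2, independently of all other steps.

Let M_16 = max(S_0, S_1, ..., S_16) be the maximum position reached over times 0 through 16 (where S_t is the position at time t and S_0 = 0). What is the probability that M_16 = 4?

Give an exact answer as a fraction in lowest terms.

Answer: 1001/8192

Derivation:
Let M_16 = max(S_0,...,S_16). Use the reflection principle: for j ≥ 1, #{paths with M_16 ≥ j} = #{S_16 ≥ j} + #{S_16 ≥ j+1}.
By reflection, #{M_16 ≥ 4} = #{S_16 ≥ 4} + #{S_16 ≥ 5} = 14893 + 6885 = 21778.
#{M_16 ≥ 5} = #{S_16 ≥ 5} + #{S_16 ≥ 6} = 6885 + 6885 = 13770.
#{M_16 = 4} = 21778 - 13770 = 8008.
P(M_16 = 4) = 8008/65536 = 1001/8192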